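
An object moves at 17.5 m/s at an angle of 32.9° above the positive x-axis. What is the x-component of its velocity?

vₓ = v cos(θ) = 17.5 × cos(32.9°) = 14.69 m/s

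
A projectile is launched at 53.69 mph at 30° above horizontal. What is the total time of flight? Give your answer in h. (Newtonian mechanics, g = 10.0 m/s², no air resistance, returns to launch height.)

v₀ = 53.69 mph × 0.44704 = 24.0016 m/s
T = 2 × v₀ × sin(θ) / g = 2 × 24.0016 × sin(30°) / 10.0 = 2 × 24.0016 × 0.5 / 10.0 = 2.40016 s
T = 2.40016 s / 3600.0 = 0.0006667 h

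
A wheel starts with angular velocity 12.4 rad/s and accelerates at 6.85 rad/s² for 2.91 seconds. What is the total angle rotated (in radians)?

θ = ω₀t + ½αt² = 12.4×2.91 + ½×6.85×2.91² = 65.09 rad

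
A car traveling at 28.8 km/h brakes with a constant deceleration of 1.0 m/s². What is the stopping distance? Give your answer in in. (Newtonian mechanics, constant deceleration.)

v₀ = 28.8 km/h × 0.2777777777777778 = 8.0 m/s
d = v₀² / (2a) = 8.0² / (2 × 1.0) = 64.0 / 2.0 = 32.0 m
d = 32.0 m / 0.0254 = 1260 in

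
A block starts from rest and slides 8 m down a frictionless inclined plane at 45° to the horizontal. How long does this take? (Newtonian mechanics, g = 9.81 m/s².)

a = g sin(θ) = 9.81 × sin(45°) = 6.9367 m/s²
t = √(2d/a) = √(2 × 8 / 6.9367) = 1.52 s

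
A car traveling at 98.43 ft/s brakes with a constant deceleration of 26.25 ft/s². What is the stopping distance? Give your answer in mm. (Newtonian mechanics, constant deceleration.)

v₀ = 98.43 ft/s × 0.3048 = 30.0015 m/s
a = 26.25 ft/s² × 0.3048 = 8.001 m/s²
d = v₀² / (2a) = 30.0015² / (2 × 8.001) = 900.09 / 16.002 = 56.2486 m
d = 56.2486 m / 0.001 = 56250 mm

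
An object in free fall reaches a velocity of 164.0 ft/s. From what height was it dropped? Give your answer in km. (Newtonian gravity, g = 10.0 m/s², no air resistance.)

v = 164.0 ft/s × 0.3048 = 49.9872 m/s
h = v² / (2g) = 49.9872² / (2 × 10.0) = 124.936 m
h = 124.936 m / 1000.0 = 0.1249 km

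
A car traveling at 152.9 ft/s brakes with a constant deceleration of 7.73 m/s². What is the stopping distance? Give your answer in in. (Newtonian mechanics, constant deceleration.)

v₀ = 152.9 ft/s × 0.3048 = 46.6039 m/s
d = v₀² / (2a) = 46.6039² / (2 × 7.73) = 2171.92 / 15.46 = 140.486 m
d = 140.486 m / 0.0254 = 5531 in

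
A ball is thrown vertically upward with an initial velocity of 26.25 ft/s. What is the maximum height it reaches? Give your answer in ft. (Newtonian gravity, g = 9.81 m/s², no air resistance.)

v₀ = 26.25 ft/s × 0.3048 = 8.001 m/s
h_max = v₀² / (2g) = 8.001² / (2 × 9.81) = 64.016 / 19.62 = 3.26279 m
h_max = 3.26279 m / 0.3048 = 10.7 ft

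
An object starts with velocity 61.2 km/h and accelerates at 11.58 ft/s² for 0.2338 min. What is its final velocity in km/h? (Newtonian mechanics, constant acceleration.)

v₀ = 61.2 km/h × 0.2777777777777778 = 17.0 m/s
a = 11.58 ft/s² × 0.3048 = 3.52958 m/s²
t = 0.2338 min × 60.0 = 14.028 s
v = v₀ + a × t = 17.0 + 3.52958 × 14.028 = 66.5129 m/s
v = 66.5129 m/s / 0.2777777777777778 = 239.4 km/h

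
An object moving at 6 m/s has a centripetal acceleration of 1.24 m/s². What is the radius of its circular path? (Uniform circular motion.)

r = v²/a_c = 6²/1.24 = 29.03 m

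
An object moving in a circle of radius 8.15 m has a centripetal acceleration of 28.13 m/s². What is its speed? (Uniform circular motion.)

v = √(a_c × r) = √(28.13 × 8.15) = 15.14 m/s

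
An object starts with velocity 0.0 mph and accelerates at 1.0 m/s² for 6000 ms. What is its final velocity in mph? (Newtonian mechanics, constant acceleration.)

v₀ = 0.0 mph × 0.44704 = 0.0 m/s
t = 6000 ms × 0.001 = 6.0 s
v = v₀ + a × t = 0.0 + 1.0 × 6.0 = 6.0 m/s
v = 6.0 m/s / 0.44704 = 13.42 mph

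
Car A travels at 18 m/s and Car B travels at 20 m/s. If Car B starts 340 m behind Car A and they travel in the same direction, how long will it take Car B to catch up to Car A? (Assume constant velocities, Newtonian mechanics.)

Relative speed: v_rel = 20 - 18 = 2 m/s
Time to catch: t = d₀/v_rel = 340/2 = 170.0 s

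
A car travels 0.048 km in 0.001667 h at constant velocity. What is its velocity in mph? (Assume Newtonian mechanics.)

d = 0.048 km × 1000.0 = 48.0 m
t = 0.001667 h × 3600.0 = 6.0012 s
v = d / t = 48.0 / 6.0012 = 7.9984 m/s
v = 7.9984 m/s / 0.44704 = 17.89 mph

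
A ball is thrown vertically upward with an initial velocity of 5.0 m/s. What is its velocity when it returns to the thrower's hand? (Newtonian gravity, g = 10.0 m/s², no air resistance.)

By conservation of energy (no air resistance), the ball returns to the throw height with the same speed as launch, but directed downward.
|v_ground| = v₀ = 5.0 m/s
v_ground = 5.0 m/s (downward)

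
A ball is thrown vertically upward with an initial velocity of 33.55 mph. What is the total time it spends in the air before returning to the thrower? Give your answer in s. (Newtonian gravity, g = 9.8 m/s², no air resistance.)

v₀ = 33.55 mph × 0.44704 = 14.9982 m/s
t_total = 2 × v₀ / g = 2 × 14.9982 / 9.8 = 3.061 s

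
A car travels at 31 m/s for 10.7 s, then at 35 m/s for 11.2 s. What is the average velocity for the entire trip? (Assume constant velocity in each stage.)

d₁ = v₁t₁ = 31 × 10.7 = 331.7 m
d₂ = v₂t₂ = 35 × 11.2 = 392.0 m
d_total = 723.7 m, t_total = 21.9 s
v_avg = d_total/t_total = 723.7/21.9 = 33.05 m/s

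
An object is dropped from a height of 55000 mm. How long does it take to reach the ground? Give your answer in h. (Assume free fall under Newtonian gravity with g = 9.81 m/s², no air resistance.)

h = 55000 mm × 0.001 = 55.0 m
t = √(2h/g) = √(2 × 55.0 / 9.81) = 3.34859 s
t = 3.34859 s / 3600.0 = 0.0009302 h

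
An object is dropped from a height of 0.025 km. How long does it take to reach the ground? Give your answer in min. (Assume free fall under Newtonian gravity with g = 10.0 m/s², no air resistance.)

h = 0.025 km × 1000.0 = 25.0 m
t = √(2h/g) = √(2 × 25.0 / 10.0) = 2.23607 s
t = 2.23607 s / 60.0 = 0.03727 min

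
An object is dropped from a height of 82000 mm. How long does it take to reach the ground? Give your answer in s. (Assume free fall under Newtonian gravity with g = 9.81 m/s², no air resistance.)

h = 82000 mm × 0.001 = 82.0 m
t = √(2h/g) = √(2 × 82.0 / 9.81) = 4.089 s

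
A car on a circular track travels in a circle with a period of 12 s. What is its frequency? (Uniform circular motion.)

f = 1/T = 1/12 = 0.0833 Hz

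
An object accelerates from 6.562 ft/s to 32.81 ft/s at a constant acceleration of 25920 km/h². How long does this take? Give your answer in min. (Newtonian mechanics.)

v₀ = 6.562 ft/s × 0.3048 = 2.0001 m/s
v = 32.81 ft/s × 0.3048 = 10.0005 m/s
a = 25920 km/h² × 7.716049382716049e-05 = 2.0 m/s²
t = (v - v₀) / a = (10.0005 - 2.0001) / 2.0 = 4.0002 s
t = 4.0002 s / 60.0 = 0.06667 min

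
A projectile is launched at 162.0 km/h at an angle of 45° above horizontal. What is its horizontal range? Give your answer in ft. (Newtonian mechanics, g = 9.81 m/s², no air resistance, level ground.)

v₀ = 162.0 km/h × 0.2777777777777778 = 45.0 m/s
R = v₀² × sin(2θ) / g = 45.0² × sin(2 × 45°) / 9.81 = 2025.0 × 1.0 / 9.81 = 206.422 m
R = 206.422 m / 0.3048 = 677.2 ft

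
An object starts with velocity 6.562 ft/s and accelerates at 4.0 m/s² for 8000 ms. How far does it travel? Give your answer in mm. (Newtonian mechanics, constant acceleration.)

v₀ = 6.562 ft/s × 0.3048 = 2.0001 m/s
t = 8000 ms × 0.001 = 8.0 s
d = v₀ × t + ½ × a × t² = 2.0001 × 8.0 + 0.5 × 4.0 × 8.0² = 144.001 m
d = 144.001 m / 0.001 = 144000 mm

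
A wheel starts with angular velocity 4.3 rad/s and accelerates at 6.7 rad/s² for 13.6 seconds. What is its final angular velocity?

ω = ω₀ + αt = 4.3 + 6.7 × 13.6 = 95.42 rad/s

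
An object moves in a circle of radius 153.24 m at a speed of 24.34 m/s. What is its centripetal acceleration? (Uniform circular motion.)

a_c = v²/r = 24.34²/153.24 = 592.4356/153.24 = 3.87 m/s²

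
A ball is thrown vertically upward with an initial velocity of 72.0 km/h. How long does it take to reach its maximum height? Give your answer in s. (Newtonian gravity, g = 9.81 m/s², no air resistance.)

v₀ = 72.0 km/h × 0.2777777777777778 = 20.0 m/s
t_up = v₀ / g = 20.0 / 9.81 = 2.039 s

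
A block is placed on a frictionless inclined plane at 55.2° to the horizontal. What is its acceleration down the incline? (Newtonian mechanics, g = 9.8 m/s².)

a = g sin(θ) = 9.8 × sin(55.2°) = 9.8 × 0.8211 = 8.05 m/s²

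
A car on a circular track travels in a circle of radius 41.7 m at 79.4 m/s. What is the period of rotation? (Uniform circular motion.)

T = 2πr/v = 2π×41.7/79.4 = 3.3 s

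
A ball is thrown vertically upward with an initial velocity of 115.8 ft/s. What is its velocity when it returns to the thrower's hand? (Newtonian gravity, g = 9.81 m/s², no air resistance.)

By conservation of energy (no air resistance), the ball returns to the throw height with the same speed as launch, but directed downward.
|v_ground| = v₀ = 115.8 ft/s
v_ground = 115.8 ft/s (downward)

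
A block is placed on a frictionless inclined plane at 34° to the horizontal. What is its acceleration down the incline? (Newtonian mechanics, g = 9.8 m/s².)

a = g sin(θ) = 9.8 × sin(34°) = 9.8 × 0.5592 = 5.48 m/s²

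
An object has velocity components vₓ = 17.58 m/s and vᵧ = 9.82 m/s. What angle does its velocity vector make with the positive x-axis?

θ = arctan(vᵧ/vₓ) = arctan(9.82/17.58) = 29.19°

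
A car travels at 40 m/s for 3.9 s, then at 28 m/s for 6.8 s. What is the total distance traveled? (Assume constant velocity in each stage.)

d₁ = v₁t₁ = 40 × 3.9 = 156.0 m
d₂ = v₂t₂ = 28 × 6.8 = 190.4 m
d_total = 156.0 + 190.4 = 346.4 m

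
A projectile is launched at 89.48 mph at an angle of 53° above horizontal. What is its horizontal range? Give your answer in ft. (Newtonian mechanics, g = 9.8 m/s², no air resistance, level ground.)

v₀ = 89.48 mph × 0.44704 = 40.0011 m/s
R = v₀² × sin(2θ) / g = 40.0011² × sin(2 × 53°) / 9.8 = 1600.09 × 0.961262 / 9.8 = 156.95 m
R = 156.95 m / 0.3048 = 514.9 ft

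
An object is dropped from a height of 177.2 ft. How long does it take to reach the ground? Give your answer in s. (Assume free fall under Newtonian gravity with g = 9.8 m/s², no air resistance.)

h = 177.2 ft × 0.3048 = 54.0106 m
t = √(2h/g) = √(2 × 54.0106 / 9.8) = 3.32 s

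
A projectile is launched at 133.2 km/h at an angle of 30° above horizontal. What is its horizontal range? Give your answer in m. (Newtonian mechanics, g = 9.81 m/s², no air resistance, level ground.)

v₀ = 133.2 km/h × 0.2777777777777778 = 37.0 m/s
R = v₀² × sin(2θ) / g = 37.0² × sin(2 × 30°) / 9.81 = 1369.0 × 0.866025 / 9.81 = 120.9 m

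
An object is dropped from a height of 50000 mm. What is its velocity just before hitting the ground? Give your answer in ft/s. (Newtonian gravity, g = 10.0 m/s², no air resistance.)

h = 50000 mm × 0.001 = 50.0 m
v = √(2gh) = √(2 × 10.0 × 50.0) = 31.6228 m/s
v = 31.6228 m/s / 0.3048 = 103.7 ft/s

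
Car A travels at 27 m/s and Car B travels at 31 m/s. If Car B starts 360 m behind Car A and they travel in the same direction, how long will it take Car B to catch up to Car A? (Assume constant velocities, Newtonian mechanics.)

Relative speed: v_rel = 31 - 27 = 4 m/s
Time to catch: t = d₀/v_rel = 360/4 = 90.0 s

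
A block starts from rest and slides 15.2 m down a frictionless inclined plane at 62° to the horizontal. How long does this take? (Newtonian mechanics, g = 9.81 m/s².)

a = g sin(θ) = 9.81 × sin(62°) = 8.6617 m/s²
t = √(2d/a) = √(2 × 15.2 / 8.6617) = 1.87 s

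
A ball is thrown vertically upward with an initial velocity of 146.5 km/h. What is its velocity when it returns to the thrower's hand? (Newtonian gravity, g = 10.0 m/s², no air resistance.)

By conservation of energy (no air resistance), the ball returns to the throw height with the same speed as launch, but directed downward.
|v_ground| = v₀ = 146.5 km/h
v_ground = 146.5 km/h (downward)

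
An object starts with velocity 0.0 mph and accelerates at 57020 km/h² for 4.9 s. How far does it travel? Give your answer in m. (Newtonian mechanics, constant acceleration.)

v₀ = 0.0 mph × 0.44704 = 0.0 m/s
a = 57020 km/h² × 7.716049382716049e-05 = 4.39969 m/s²
d = v₀ × t + ½ × a × t² = 0.0 × 4.9 + 0.5 × 4.39969 × 4.9² = 52.82 m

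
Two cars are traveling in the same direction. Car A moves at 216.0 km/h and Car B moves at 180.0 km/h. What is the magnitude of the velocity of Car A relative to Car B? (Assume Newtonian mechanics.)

v_rel = |v_A - v_B| = |216.0 - 180.0| = 36.0 km/h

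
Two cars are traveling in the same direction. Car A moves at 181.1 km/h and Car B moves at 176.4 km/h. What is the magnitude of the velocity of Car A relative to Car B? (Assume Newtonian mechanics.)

v_rel = |v_A - v_B| = |181.1 - 176.4| = 4.7 km/h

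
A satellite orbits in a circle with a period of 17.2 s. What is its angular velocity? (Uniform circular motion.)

ω = 2π/T = 2π/17.2 = 0.3653 rad/s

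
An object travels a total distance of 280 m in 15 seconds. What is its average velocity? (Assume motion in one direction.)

v_avg = Δd / Δt = 280 / 15 = 18.67 m/s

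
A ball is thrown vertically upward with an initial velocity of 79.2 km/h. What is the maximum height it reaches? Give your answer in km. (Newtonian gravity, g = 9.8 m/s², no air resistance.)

v₀ = 79.2 km/h × 0.2777777777777778 = 22.0 m/s
h_max = v₀² / (2g) = 22.0² / (2 × 9.8) = 484.0 / 19.6 = 24.6939 m
h_max = 24.6939 m / 1000.0 = 0.02469 km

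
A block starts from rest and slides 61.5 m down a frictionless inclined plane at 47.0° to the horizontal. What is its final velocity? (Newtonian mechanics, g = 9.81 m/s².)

a = g sin(θ) = 9.81 × sin(47.0°) = 7.1746 m/s²
v = √(2ad) = √(2 × 7.1746 × 61.5) = 29.71 m/s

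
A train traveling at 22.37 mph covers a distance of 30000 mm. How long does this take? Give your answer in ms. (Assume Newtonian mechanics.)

d = 30000 mm × 0.001 = 30.0 m
v = 22.37 mph × 0.44704 = 10.0003 m/s
t = d / v = 30.0 / 10.0003 = 2.99991 s
t = 2.99991 s / 0.001 = 3000 ms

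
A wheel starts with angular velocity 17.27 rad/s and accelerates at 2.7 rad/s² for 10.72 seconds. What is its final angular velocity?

ω = ω₀ + αt = 17.27 + 2.7 × 10.72 = 46.21 rad/s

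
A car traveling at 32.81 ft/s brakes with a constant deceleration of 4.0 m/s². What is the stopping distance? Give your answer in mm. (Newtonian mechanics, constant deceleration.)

v₀ = 32.81 ft/s × 0.3048 = 10.0005 m/s
d = v₀² / (2a) = 10.0005² / (2 × 4.0) = 100.01 / 8.0 = 12.5013 m
d = 12.5013 m / 0.001 = 12500 mm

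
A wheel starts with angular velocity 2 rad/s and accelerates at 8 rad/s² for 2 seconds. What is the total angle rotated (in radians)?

θ = ω₀t + ½αt² = 2×2 + ½×8×2² = 20.0 rad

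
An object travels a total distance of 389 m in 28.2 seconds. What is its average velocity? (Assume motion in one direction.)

v_avg = Δd / Δt = 389 / 28.2 = 13.79 m/s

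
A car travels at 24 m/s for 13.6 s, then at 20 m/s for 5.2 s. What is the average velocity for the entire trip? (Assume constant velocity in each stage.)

d₁ = v₁t₁ = 24 × 13.6 = 326.4 m
d₂ = v₂t₂ = 20 × 5.2 = 104.0 m
d_total = 430.4 m, t_total = 18.8 s
v_avg = d_total/t_total = 430.4/18.8 = 22.89 m/s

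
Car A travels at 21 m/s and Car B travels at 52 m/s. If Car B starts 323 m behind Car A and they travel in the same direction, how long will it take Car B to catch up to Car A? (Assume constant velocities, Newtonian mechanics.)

Relative speed: v_rel = 52 - 21 = 31 m/s
Time to catch: t = d₀/v_rel = 323/31 = 10.42 s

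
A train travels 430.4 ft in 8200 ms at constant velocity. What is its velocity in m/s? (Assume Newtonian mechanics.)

d = 430.4 ft × 0.3048 = 131.186 m
t = 8200 ms × 0.001 = 8.2 s
v = d / t = 131.186 / 8.2 = 16.0 m/s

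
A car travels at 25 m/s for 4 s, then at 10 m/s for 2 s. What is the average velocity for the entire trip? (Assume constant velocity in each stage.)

d₁ = v₁t₁ = 25 × 4 = 100 m
d₂ = v₂t₂ = 10 × 2 = 20 m
d_total = 120 m, t_total = 6 s
v_avg = d_total/t_total = 120/6 = 20.0 m/s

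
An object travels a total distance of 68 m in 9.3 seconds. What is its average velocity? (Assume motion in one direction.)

v_avg = Δd / Δt = 68 / 9.3 = 7.31 m/s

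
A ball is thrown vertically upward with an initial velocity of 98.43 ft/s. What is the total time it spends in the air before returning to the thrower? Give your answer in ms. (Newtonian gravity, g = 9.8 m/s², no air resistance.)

v₀ = 98.43 ft/s × 0.3048 = 30.0015 m/s
t_total = 2 × v₀ / g = 2 × 30.0015 / 9.8 = 6.12276 s
t_total = 6.12276 s / 0.001 = 6123 ms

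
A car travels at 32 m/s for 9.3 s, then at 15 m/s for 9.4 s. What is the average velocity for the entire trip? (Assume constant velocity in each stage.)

d₁ = v₁t₁ = 32 × 9.3 = 297.6 m
d₂ = v₂t₂ = 15 × 9.4 = 141.0 m
d_total = 438.6 m, t_total = 18.7 s
v_avg = d_total/t_total = 438.6/18.7 = 23.45 m/s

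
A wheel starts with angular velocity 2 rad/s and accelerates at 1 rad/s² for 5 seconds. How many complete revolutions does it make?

θ = ω₀t + ½αt² = 2×5 + ½×1×5² = 22.5 rad
Total revolutions = θ/(2π) = 22.5/(2π) = 3.58
Complete revolutions = ⌊3.58⌋ = 3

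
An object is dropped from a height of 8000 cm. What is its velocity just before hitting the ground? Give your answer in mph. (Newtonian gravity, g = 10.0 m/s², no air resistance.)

h = 8000 cm × 0.01 = 80.0 m
v = √(2gh) = √(2 × 10.0 × 80.0) = 40.0 m/s
v = 40.0 m/s / 0.44704 = 89.48 mph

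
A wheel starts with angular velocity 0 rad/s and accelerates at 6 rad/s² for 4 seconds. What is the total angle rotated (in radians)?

θ = ω₀t + ½αt² = 0×4 + ½×6×4² = 48.0 rad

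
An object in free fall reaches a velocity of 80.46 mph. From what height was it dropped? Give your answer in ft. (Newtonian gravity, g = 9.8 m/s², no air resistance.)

v = 80.46 mph × 0.44704 = 35.9688 m/s
h = v² / (2g) = 35.9688² / (2 × 9.8) = 66.0079 m
h = 66.0079 m / 0.3048 = 216.6 ft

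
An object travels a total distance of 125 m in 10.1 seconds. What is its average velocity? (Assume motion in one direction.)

v_avg = Δd / Δt = 125 / 10.1 = 12.38 m/s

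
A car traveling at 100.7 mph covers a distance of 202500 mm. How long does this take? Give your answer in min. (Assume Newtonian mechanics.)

d = 202500 mm × 0.001 = 202.5 m
v = 100.7 mph × 0.44704 = 45.0169 m/s
t = d / v = 202.5 / 45.0169 = 4.49831 s
t = 4.49831 s / 60.0 = 0.07497 min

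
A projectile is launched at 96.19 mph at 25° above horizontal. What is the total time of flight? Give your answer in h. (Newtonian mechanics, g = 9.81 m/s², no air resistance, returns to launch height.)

v₀ = 96.19 mph × 0.44704 = 43.0008 m/s
T = 2 × v₀ × sin(θ) / g = 2 × 43.0008 × sin(25°) / 9.81 = 2 × 43.0008 × 0.422618 / 9.81 = 3.70498 s
T = 3.70498 s / 3600.0 = 0.001029 h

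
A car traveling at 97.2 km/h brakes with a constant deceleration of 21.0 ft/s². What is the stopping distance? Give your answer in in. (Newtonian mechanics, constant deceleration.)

v₀ = 97.2 km/h × 0.2777777777777778 = 27.0 m/s
a = 21.0 ft/s² × 0.3048 = 6.4008 m/s²
d = v₀² / (2a) = 27.0² / (2 × 6.4008) = 729.0 / 12.8016 = 56.946 m
d = 56.946 m / 0.0254 = 2242 in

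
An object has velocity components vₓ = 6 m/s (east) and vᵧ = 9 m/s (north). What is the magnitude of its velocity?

|v| = √(vₓ² + vᵧ²) = √(6² + 9²) = √(117) = 10.82 m/s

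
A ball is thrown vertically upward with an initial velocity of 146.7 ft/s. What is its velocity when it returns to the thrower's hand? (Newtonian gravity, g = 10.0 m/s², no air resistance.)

By conservation of energy (no air resistance), the ball returns to the throw height with the same speed as launch, but directed downward.
|v_ground| = v₀ = 146.7 ft/s
v_ground = 146.7 ft/s (downward)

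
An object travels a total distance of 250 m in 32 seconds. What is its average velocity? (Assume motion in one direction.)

v_avg = Δd / Δt = 250 / 32 = 7.81 m/s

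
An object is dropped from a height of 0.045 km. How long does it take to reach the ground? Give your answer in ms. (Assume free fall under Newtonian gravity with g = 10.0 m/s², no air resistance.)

h = 0.045 km × 1000.0 = 45.0 m
t = √(2h/g) = √(2 × 45.0 / 10.0) = 3.0 s
t = 3.0 s / 0.001 = 3000 ms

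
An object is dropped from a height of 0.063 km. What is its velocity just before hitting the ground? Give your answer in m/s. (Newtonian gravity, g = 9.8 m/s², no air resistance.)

h = 0.063 km × 1000.0 = 63.0 m
v = √(2gh) = √(2 × 9.8 × 63.0) = 35.14 m/s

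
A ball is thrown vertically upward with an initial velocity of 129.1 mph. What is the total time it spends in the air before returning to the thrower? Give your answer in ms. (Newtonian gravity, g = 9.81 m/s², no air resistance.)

v₀ = 129.1 mph × 0.44704 = 57.7129 m/s
t_total = 2 × v₀ / g = 2 × 57.7129 / 9.81 = 11.7661 s
t_total = 11.7661 s / 0.001 = 11770 ms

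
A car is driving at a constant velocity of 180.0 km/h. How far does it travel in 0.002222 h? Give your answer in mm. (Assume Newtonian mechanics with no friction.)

v = 180.0 km/h × 0.2777777777777778 = 50.0 m/s
t = 0.002222 h × 3600.0 = 7.9992 s
d = v × t = 50.0 × 7.9992 = 399.96 m
d = 399.96 m / 0.001 = 400000 mm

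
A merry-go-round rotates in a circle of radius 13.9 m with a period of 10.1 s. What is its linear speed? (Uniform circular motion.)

v = 2πr/T = 2π×13.9/10.1 = 8.65 m/s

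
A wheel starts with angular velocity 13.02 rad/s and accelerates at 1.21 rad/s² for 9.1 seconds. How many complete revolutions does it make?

θ = ω₀t + ½αt² = 13.02×9.1 + ½×1.21×9.1² = 168.58205 rad
Total revolutions = θ/(2π) = 168.58205/(2π) = 26.83
Complete revolutions = ⌊26.83⌋ = 26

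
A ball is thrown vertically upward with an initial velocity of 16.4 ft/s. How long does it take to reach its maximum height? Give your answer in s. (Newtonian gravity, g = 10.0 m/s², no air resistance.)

v₀ = 16.4 ft/s × 0.3048 = 4.99872 m/s
t_up = v₀ / g = 4.99872 / 10.0 = 0.4999 s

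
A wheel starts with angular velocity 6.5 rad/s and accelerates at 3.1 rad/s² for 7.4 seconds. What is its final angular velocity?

ω = ω₀ + αt = 6.5 + 3.1 × 7.4 = 29.44 rad/s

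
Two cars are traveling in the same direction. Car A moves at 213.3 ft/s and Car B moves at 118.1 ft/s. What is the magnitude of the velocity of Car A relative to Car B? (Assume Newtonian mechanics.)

v_rel = |v_A - v_B| = |213.3 - 118.1| = 95.2 ft/s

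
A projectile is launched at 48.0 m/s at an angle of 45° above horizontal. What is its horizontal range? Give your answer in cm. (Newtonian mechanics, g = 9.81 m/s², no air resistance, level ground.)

R = v₀² × sin(2θ) / g = 48.0² × sin(2 × 45°) / 9.81 = 2304.0 × 1.0 / 9.81 = 234.862 m
R = 234.862 m / 0.01 = 23490 cm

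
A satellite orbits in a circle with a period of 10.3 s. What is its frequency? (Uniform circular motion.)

f = 1/T = 1/10.3 = 0.0971 Hz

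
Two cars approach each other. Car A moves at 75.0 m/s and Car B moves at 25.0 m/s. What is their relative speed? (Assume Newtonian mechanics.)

v_rel = v_A + v_B = 75.0 + 25.0 = 100.0 m/s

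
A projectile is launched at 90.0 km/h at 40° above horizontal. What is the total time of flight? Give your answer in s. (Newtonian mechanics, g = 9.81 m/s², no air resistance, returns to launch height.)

v₀ = 90.0 km/h × 0.2777777777777778 = 25.0 m/s
T = 2 × v₀ × sin(θ) / g = 2 × 25.0 × sin(40°) / 9.81 = 2 × 25.0 × 0.642788 / 9.81 = 3.276 s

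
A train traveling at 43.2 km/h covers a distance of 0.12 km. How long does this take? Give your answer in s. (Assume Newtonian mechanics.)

d = 0.12 km × 1000.0 = 120.0 m
v = 43.2 km/h × 0.2777777777777778 = 12.0 m/s
t = d / v = 120.0 / 12.0 = 10.0 s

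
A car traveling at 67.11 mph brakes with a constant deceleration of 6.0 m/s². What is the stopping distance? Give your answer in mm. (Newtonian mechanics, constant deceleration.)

v₀ = 67.11 mph × 0.44704 = 30.0009 m/s
d = v₀² / (2a) = 30.0009² / (2 × 6.0) = 900.054 / 12.0 = 75.0045 m
d = 75.0045 m / 0.001 = 75000 mm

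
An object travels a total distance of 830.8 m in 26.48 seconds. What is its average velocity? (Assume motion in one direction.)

v_avg = Δd / Δt = 830.8 / 26.48 = 31.37 m/s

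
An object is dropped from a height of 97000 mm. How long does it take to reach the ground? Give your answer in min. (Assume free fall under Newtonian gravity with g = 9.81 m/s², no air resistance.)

h = 97000 mm × 0.001 = 97.0 m
t = √(2h/g) = √(2 × 97.0 / 9.81) = 4.44699 s
t = 4.44699 s / 60.0 = 0.07412 min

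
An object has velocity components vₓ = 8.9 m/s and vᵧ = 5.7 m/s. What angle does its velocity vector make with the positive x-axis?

θ = arctan(vᵧ/vₓ) = arctan(5.7/8.9) = 32.64°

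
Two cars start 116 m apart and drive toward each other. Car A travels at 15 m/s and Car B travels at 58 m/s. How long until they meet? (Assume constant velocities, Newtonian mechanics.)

Combined speed: v_combined = 15 + 58 = 73 m/s
Time to meet: t = d/v_combined = 116/73 = 1.59 s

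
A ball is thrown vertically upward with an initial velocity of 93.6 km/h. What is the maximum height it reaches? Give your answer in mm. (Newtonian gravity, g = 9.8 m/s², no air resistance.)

v₀ = 93.6 km/h × 0.2777777777777778 = 26.0 m/s
h_max = v₀² / (2g) = 26.0² / (2 × 9.8) = 676.0 / 19.6 = 34.4898 m
h_max = 34.4898 m / 0.001 = 34490 mm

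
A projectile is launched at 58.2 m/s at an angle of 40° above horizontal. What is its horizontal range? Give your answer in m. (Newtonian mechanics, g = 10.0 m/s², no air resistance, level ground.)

R = v₀² × sin(2θ) / g = 58.2² × sin(2 × 40°) / 10.0 = 3387.24 × 0.984808 / 10.0 = 333.6 m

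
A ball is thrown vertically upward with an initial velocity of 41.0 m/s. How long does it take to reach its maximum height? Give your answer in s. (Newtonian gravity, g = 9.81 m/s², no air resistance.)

t_up = v₀ / g = 41.0 / 9.81 = 4.179 s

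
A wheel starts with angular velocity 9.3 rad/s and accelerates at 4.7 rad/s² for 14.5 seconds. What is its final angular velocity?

ω = ω₀ + αt = 9.3 + 4.7 × 14.5 = 77.45 rad/s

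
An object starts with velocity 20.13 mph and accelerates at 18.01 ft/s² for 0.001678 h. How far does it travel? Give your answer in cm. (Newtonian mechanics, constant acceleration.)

v₀ = 20.13 mph × 0.44704 = 8.99892 m/s
a = 18.01 ft/s² × 0.3048 = 5.48945 m/s²
t = 0.001678 h × 3600.0 = 6.0408 s
d = v₀ × t + ½ × a × t² = 8.99892 × 6.0408 + 0.5 × 5.48945 × 6.0408² = 154.519 m
d = 154.519 m / 0.01 = 15450 cm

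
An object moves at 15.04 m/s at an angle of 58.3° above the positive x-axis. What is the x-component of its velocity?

vₓ = v cos(θ) = 15.04 × cos(58.3°) = 7.9 m/s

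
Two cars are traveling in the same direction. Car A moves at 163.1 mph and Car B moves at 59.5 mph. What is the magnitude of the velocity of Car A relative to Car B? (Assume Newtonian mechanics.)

v_rel = |v_A - v_B| = |163.1 - 59.5| = 103.6 mph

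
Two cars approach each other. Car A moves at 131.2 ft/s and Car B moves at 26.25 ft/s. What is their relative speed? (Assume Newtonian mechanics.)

v_rel = v_A + v_B = 131.2 + 26.25 = 157.45 ft/s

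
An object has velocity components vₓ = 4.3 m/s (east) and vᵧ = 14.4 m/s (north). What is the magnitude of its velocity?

|v| = √(vₓ² + vᵧ²) = √(4.3² + 14.4²) = √(225.85) = 15.03 m/s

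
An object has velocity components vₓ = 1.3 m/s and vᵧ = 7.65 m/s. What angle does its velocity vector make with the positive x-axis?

θ = arctan(vᵧ/vₓ) = arctan(7.65/1.3) = 80.36°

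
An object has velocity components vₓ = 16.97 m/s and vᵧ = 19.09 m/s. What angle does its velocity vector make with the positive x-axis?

θ = arctan(vᵧ/vₓ) = arctan(19.09/16.97) = 48.36°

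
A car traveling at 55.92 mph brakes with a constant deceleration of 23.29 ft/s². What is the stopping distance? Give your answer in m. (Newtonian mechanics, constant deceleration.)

v₀ = 55.92 mph × 0.44704 = 24.9985 m/s
a = 23.29 ft/s² × 0.3048 = 7.09879 m/s²
d = v₀² / (2a) = 24.9985² / (2 × 7.09879) = 624.925 / 14.1976 = 44.02 m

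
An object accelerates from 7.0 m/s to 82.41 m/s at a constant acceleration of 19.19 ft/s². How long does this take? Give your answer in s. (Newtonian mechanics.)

a = 19.19 ft/s² × 0.3048 = 5.84911 m/s²
t = (v - v₀) / a = (82.41 - 7.0) / 5.84911 = 12.89 s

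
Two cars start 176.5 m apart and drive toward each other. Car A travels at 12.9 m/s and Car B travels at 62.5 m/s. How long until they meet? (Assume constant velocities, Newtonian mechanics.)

Combined speed: v_combined = 12.9 + 62.5 = 75.4 m/s
Time to meet: t = d/v_combined = 176.5/75.4 = 2.34 s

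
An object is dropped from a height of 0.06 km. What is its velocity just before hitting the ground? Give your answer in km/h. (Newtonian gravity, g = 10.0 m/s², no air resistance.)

h = 0.06 km × 1000.0 = 60.0 m
v = √(2gh) = √(2 × 10.0 × 60.0) = 34.641 m/s
v = 34.641 m/s / 0.2777777777777778 = 124.7 km/h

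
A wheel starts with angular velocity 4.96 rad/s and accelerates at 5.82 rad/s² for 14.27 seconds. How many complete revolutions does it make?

θ = ω₀t + ½αt² = 4.96×14.27 + ½×5.82×14.27² = 663.350939 rad
Total revolutions = θ/(2π) = 663.350939/(2π) = 105.58
Complete revolutions = ⌊105.58⌋ = 105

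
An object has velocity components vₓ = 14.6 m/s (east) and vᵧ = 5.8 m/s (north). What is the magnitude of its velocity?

|v| = √(vₓ² + vᵧ²) = √(14.6² + 5.8²) = √(246.8) = 15.71 m/s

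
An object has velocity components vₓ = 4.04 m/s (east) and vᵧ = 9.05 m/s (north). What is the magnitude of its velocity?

|v| = √(vₓ² + vᵧ²) = √(4.04² + 9.05²) = √(98.2241) = 9.91 m/s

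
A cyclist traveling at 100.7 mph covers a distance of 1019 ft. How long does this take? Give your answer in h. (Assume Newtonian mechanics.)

d = 1019 ft × 0.3048 = 310.591 m
v = 100.7 mph × 0.44704 = 45.0169 m/s
t = d / v = 310.591 / 45.0169 = 6.89943 s
t = 6.89943 s / 3600.0 = 0.001917 h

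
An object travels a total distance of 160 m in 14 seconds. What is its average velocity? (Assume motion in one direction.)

v_avg = Δd / Δt = 160 / 14 = 11.43 m/s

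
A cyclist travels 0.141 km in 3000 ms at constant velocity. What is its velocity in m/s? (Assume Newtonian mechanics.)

d = 0.141 km × 1000.0 = 141.0 m
t = 3000 ms × 0.001 = 3.0 s
v = d / t = 141.0 / 3.0 = 47.0 m/s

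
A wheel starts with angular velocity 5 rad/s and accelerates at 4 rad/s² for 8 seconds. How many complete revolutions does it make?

θ = ω₀t + ½αt² = 5×8 + ½×4×8² = 168.0 rad
Total revolutions = θ/(2π) = 168.0/(2π) = 26.74
Complete revolutions = ⌊26.74⌋ = 26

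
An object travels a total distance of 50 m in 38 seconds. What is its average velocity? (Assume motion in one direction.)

v_avg = Δd / Δt = 50 / 38 = 1.32 m/s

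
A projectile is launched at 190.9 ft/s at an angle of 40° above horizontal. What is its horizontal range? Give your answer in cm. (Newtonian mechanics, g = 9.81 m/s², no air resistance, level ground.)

v₀ = 190.9 ft/s × 0.3048 = 58.1863 m/s
R = v₀² × sin(2θ) / g = 58.1863² × sin(2 × 40°) / 9.81 = 3385.65 × 0.984808 / 9.81 = 339.879 m
R = 339.879 m / 0.01 = 33990 cm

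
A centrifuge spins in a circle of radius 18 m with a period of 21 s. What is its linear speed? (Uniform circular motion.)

v = 2πr/T = 2π×18/21 = 5.39 m/s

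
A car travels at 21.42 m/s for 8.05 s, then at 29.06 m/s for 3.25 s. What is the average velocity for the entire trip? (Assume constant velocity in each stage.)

d₁ = v₁t₁ = 21.42 × 8.05 = 172.431 m
d₂ = v₂t₂ = 29.06 × 3.25 = 94.445 m
d_total = 266.876 m, t_total = 11.3 s
v_avg = d_total/t_total = 266.876/11.3 = 23.62 m/s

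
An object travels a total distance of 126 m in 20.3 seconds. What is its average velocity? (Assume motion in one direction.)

v_avg = Δd / Δt = 126 / 20.3 = 6.21 m/s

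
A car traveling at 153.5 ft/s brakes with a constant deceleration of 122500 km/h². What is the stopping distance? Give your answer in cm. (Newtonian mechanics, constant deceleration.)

v₀ = 153.5 ft/s × 0.3048 = 46.7868 m/s
a = 122500 km/h² × 7.716049382716049e-05 = 9.45216 m/s²
d = v₀² / (2a) = 46.7868² / (2 × 9.45216) = 2189.0 / 18.9043 = 115.794 m
d = 115.794 m / 0.01 = 11580 cm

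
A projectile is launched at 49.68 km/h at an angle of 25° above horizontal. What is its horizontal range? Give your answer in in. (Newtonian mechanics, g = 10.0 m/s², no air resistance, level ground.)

v₀ = 49.68 km/h × 0.2777777777777778 = 13.8 m/s
R = v₀² × sin(2θ) / g = 13.8² × sin(2 × 25°) / 10.0 = 190.44 × 0.766044 / 10.0 = 14.5885 m
R = 14.5885 m / 0.0254 = 574.4 in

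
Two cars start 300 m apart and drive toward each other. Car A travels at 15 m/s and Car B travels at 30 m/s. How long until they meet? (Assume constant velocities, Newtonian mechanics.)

Combined speed: v_combined = 15 + 30 = 45 m/s
Time to meet: t = d/v_combined = 300/45 = 6.67 s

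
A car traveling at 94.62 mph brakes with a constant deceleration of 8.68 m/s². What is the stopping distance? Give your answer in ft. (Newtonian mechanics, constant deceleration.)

v₀ = 94.62 mph × 0.44704 = 42.2989 m/s
d = v₀² / (2a) = 42.2989² / (2 × 8.68) = 1789.2 / 17.36 = 103.065 m
d = 103.065 m / 0.3048 = 338.1 ft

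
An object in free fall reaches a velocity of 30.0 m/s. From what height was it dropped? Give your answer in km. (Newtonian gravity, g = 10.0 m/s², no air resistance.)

h = v² / (2g) = 30.0² / (2 × 10.0) = 45.0 m
h = 45.0 m / 1000.0 = 0.045 km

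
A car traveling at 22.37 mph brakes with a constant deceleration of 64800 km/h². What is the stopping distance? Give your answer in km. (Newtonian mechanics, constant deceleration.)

v₀ = 22.37 mph × 0.44704 = 10.0003 m/s
a = 64800 km/h² × 7.716049382716049e-05 = 5.0 m/s²
d = v₀² / (2a) = 10.0003² / (2 × 5.0) = 100.006 / 10.0 = 10.0006 m
d = 10.0006 m / 1000.0 = 0.01 km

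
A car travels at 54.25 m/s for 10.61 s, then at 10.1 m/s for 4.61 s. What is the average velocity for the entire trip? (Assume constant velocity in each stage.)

d₁ = v₁t₁ = 54.25 × 10.61 = 575.5925 m
d₂ = v₂t₂ = 10.1 × 4.61 = 46.561 m
d_total = 622.1535 m, t_total = 15.22 s
v_avg = d_total/t_total = 622.1535/15.22 = 40.88 m/s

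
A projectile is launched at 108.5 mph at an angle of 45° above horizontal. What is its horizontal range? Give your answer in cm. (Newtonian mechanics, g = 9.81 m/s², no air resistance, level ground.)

v₀ = 108.5 mph × 0.44704 = 48.5038 m/s
R = v₀² × sin(2θ) / g = 48.5038² × sin(2 × 45°) / 9.81 = 2352.62 × 1.0 / 9.81 = 239.819 m
R = 239.819 m / 0.01 = 23980 cm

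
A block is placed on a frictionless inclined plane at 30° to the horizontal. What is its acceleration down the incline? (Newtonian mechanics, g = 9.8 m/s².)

a = g sin(θ) = 9.8 × sin(30°) = 9.8 × 0.5 = 4.9 m/s²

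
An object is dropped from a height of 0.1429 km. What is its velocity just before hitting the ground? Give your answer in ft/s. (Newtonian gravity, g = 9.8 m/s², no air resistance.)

h = 0.1429 km × 1000.0 = 142.9 m
v = √(2gh) = √(2 × 9.8 × 142.9) = 52.923 m/s
v = 52.923 m/s / 0.3048 = 173.6 ft/s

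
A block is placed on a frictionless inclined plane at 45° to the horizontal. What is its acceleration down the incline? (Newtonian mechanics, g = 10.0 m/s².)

a = g sin(θ) = 10.0 × sin(45°) = 10.0 × 0.7071 = 7.07 m/s²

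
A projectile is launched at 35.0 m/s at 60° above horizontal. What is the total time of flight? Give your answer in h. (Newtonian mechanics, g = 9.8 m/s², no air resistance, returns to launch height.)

T = 2 × v₀ × sin(θ) / g = 2 × 35.0 × sin(60°) / 9.8 = 2 × 35.0 × 0.866025 / 9.8 = 6.18589 s
T = 6.18589 s / 3600.0 = 0.001718 h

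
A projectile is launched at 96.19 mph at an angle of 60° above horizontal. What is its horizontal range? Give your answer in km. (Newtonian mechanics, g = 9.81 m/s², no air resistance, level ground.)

v₀ = 96.19 mph × 0.44704 = 43.0008 m/s
R = v₀² × sin(2θ) / g = 43.0008² × sin(2 × 60°) / 9.81 = 1849.07 × 0.866025 / 9.81 = 163.236 m
R = 163.236 m / 1000.0 = 0.1632 km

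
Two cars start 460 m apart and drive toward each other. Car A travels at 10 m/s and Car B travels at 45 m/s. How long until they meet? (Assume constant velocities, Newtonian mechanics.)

Combined speed: v_combined = 10 + 45 = 55 m/s
Time to meet: t = d/v_combined = 460/55 = 8.36 s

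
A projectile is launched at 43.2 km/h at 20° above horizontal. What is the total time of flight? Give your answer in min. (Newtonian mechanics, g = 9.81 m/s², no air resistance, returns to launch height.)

v₀ = 43.2 km/h × 0.2777777777777778 = 12.0 m/s
T = 2 × v₀ × sin(θ) / g = 2 × 12.0 × sin(20°) / 9.81 = 2 × 12.0 × 0.34202 / 9.81 = 0.836746 s
T = 0.836746 s / 60.0 = 0.01395 min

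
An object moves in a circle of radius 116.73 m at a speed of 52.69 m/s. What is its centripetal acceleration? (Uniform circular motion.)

a_c = v²/r = 52.69²/116.73 = 2776.2361/116.73 = 23.78 m/s²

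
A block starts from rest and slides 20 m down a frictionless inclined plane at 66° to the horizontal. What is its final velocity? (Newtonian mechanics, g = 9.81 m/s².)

a = g sin(θ) = 9.81 × sin(66°) = 8.9619 m/s²
v = √(2ad) = √(2 × 8.9619 × 20) = 18.93 m/s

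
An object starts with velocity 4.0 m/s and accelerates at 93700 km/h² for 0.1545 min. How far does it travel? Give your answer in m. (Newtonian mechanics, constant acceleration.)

a = 93700 km/h² × 7.716049382716049e-05 = 7.22994 m/s²
t = 0.1545 min × 60.0 = 9.27 s
d = v₀ × t + ½ × a × t² = 4.0 × 9.27 + 0.5 × 7.22994 × 9.27² = 347.7 m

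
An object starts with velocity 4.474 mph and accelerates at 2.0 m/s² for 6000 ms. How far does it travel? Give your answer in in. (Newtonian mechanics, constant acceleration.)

v₀ = 4.474 mph × 0.44704 = 2.00006 m/s
t = 6000 ms × 0.001 = 6.0 s
d = v₀ × t + ½ × a × t² = 2.00006 × 6.0 + 0.5 × 2.0 × 6.0² = 48.0004 m
d = 48.0004 m / 0.0254 = 1890 in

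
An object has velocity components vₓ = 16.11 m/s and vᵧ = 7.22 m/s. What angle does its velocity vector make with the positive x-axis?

θ = arctan(vᵧ/vₓ) = arctan(7.22/16.11) = 24.14°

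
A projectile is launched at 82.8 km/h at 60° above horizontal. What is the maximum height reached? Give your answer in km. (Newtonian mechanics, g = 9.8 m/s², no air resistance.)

v₀ = 82.8 km/h × 0.2777777777777778 = 23.0 m/s
H = v₀² × sin²(θ) / (2g) = 23.0² × sin(60°)² / (2 × 9.8) = 529.0 × 0.75 / 19.6 = 20.2423 m
H = 20.2423 m / 1000.0 = 0.02024 km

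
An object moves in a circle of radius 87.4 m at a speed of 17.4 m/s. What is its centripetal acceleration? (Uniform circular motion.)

a_c = v²/r = 17.4²/87.4 = 302.76/87.4 = 3.46 m/s²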